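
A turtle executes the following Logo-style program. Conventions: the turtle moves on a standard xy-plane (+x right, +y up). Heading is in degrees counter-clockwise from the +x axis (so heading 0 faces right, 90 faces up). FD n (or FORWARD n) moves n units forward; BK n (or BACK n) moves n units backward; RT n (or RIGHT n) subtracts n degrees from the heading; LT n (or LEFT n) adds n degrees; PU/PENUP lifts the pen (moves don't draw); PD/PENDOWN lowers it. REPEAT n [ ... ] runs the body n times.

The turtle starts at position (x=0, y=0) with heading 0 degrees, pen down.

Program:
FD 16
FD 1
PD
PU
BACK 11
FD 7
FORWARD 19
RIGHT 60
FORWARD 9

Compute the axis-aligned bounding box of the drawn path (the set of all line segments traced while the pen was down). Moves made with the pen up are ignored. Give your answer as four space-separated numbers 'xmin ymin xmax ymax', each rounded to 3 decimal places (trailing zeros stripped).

Answer: 0 0 17 0

Derivation:
Executing turtle program step by step:
Start: pos=(0,0), heading=0, pen down
FD 16: (0,0) -> (16,0) [heading=0, draw]
FD 1: (16,0) -> (17,0) [heading=0, draw]
PD: pen down
PU: pen up
BK 11: (17,0) -> (6,0) [heading=0, move]
FD 7: (6,0) -> (13,0) [heading=0, move]
FD 19: (13,0) -> (32,0) [heading=0, move]
RT 60: heading 0 -> 300
FD 9: (32,0) -> (36.5,-7.794) [heading=300, move]
Final: pos=(36.5,-7.794), heading=300, 2 segment(s) drawn

Segment endpoints: x in {0, 16, 17}, y in {0}
xmin=0, ymin=0, xmax=17, ymax=0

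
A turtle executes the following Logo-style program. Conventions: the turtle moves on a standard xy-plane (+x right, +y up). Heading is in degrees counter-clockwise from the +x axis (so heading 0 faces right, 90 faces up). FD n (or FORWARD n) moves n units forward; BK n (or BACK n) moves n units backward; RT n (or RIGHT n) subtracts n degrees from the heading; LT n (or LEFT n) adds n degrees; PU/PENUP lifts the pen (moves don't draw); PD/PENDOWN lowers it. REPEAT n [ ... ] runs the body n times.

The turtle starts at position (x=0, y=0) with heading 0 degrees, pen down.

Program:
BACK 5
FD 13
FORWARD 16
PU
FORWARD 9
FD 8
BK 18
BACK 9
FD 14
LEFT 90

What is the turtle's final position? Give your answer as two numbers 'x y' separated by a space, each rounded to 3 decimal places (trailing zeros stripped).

Executing turtle program step by step:
Start: pos=(0,0), heading=0, pen down
BK 5: (0,0) -> (-5,0) [heading=0, draw]
FD 13: (-5,0) -> (8,0) [heading=0, draw]
FD 16: (8,0) -> (24,0) [heading=0, draw]
PU: pen up
FD 9: (24,0) -> (33,0) [heading=0, move]
FD 8: (33,0) -> (41,0) [heading=0, move]
BK 18: (41,0) -> (23,0) [heading=0, move]
BK 9: (23,0) -> (14,0) [heading=0, move]
FD 14: (14,0) -> (28,0) [heading=0, move]
LT 90: heading 0 -> 90
Final: pos=(28,0), heading=90, 3 segment(s) drawn

Answer: 28 0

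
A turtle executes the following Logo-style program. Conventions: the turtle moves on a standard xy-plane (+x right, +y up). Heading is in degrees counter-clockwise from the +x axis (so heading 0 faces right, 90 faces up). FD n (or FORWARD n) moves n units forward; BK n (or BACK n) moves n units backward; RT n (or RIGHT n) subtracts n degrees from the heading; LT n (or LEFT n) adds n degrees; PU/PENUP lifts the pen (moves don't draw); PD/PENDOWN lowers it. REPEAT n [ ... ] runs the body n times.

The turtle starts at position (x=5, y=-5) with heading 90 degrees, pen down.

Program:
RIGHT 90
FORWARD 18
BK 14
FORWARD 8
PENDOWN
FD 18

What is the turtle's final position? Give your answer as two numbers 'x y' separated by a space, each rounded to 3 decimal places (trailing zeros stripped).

Executing turtle program step by step:
Start: pos=(5,-5), heading=90, pen down
RT 90: heading 90 -> 0
FD 18: (5,-5) -> (23,-5) [heading=0, draw]
BK 14: (23,-5) -> (9,-5) [heading=0, draw]
FD 8: (9,-5) -> (17,-5) [heading=0, draw]
PD: pen down
FD 18: (17,-5) -> (35,-5) [heading=0, draw]
Final: pos=(35,-5), heading=0, 4 segment(s) drawn

Answer: 35 -5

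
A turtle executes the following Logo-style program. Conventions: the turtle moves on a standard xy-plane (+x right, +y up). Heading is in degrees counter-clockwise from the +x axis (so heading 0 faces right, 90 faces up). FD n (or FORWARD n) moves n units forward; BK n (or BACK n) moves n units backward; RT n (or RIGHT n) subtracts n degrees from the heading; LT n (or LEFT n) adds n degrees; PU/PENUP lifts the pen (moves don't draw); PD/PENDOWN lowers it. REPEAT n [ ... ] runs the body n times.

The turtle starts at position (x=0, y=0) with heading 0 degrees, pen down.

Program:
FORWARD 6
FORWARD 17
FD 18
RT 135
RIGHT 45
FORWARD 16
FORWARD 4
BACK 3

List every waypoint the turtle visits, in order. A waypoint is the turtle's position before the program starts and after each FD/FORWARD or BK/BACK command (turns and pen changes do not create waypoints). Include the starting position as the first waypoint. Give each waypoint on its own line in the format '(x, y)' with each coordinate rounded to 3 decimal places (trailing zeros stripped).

Answer: (0, 0)
(6, 0)
(23, 0)
(41, 0)
(25, 0)
(21, 0)
(24, 0)

Derivation:
Executing turtle program step by step:
Start: pos=(0,0), heading=0, pen down
FD 6: (0,0) -> (6,0) [heading=0, draw]
FD 17: (6,0) -> (23,0) [heading=0, draw]
FD 18: (23,0) -> (41,0) [heading=0, draw]
RT 135: heading 0 -> 225
RT 45: heading 225 -> 180
FD 16: (41,0) -> (25,0) [heading=180, draw]
FD 4: (25,0) -> (21,0) [heading=180, draw]
BK 3: (21,0) -> (24,0) [heading=180, draw]
Final: pos=(24,0), heading=180, 6 segment(s) drawn
Waypoints (7 total):
(0, 0)
(6, 0)
(23, 0)
(41, 0)
(25, 0)
(21, 0)
(24, 0)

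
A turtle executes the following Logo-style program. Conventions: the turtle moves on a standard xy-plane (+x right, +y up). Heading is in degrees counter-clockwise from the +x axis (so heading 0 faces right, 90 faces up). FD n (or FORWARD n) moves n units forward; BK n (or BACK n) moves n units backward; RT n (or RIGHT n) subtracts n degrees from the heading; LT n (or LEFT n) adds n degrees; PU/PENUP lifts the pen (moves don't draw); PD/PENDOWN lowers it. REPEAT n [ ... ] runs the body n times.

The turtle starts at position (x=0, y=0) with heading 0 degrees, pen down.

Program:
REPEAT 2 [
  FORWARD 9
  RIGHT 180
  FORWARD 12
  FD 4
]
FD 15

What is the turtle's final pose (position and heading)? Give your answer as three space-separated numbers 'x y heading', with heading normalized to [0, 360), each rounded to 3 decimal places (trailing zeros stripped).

Executing turtle program step by step:
Start: pos=(0,0), heading=0, pen down
REPEAT 2 [
  -- iteration 1/2 --
  FD 9: (0,0) -> (9,0) [heading=0, draw]
  RT 180: heading 0 -> 180
  FD 12: (9,0) -> (-3,0) [heading=180, draw]
  FD 4: (-3,0) -> (-7,0) [heading=180, draw]
  -- iteration 2/2 --
  FD 9: (-7,0) -> (-16,0) [heading=180, draw]
  RT 180: heading 180 -> 0
  FD 12: (-16,0) -> (-4,0) [heading=0, draw]
  FD 4: (-4,0) -> (0,0) [heading=0, draw]
]
FD 15: (0,0) -> (15,0) [heading=0, draw]
Final: pos=(15,0), heading=0, 7 segment(s) drawn

Answer: 15 0 0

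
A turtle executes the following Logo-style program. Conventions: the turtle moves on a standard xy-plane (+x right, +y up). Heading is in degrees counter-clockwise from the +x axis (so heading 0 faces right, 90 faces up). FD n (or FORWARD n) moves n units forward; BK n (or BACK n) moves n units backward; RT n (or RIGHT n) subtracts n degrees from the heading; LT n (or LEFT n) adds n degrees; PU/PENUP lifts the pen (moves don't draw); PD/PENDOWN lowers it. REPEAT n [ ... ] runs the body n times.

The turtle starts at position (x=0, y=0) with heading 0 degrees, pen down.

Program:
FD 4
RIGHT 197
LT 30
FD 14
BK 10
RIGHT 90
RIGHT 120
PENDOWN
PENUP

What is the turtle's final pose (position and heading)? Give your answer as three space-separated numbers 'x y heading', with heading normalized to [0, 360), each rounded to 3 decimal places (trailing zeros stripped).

Answer: 0.103 -0.9 343

Derivation:
Executing turtle program step by step:
Start: pos=(0,0), heading=0, pen down
FD 4: (0,0) -> (4,0) [heading=0, draw]
RT 197: heading 0 -> 163
LT 30: heading 163 -> 193
FD 14: (4,0) -> (-9.641,-3.149) [heading=193, draw]
BK 10: (-9.641,-3.149) -> (0.103,-0.9) [heading=193, draw]
RT 90: heading 193 -> 103
RT 120: heading 103 -> 343
PD: pen down
PU: pen up
Final: pos=(0.103,-0.9), heading=343, 3 segment(s) drawn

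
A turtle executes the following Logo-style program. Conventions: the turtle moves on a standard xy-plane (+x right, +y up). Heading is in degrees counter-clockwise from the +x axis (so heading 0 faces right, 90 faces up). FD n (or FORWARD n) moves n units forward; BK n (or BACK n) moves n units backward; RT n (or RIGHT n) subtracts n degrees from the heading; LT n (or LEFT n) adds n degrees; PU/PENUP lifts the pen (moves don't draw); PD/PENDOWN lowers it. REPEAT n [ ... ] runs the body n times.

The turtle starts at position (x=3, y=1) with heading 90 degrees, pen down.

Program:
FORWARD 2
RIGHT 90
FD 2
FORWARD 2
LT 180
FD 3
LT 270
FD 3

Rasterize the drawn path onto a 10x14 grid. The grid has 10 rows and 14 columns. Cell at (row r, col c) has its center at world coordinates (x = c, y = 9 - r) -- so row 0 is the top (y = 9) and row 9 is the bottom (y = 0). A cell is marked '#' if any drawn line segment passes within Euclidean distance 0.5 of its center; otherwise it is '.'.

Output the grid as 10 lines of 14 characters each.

Segment 0: (3,1) -> (3,3)
Segment 1: (3,3) -> (5,3)
Segment 2: (5,3) -> (7,3)
Segment 3: (7,3) -> (4,3)
Segment 4: (4,3) -> (4,6)

Answer: ..............
..............
..............
....#.........
....#.........
....#.........
...#####......
...#..........
...#..........
..............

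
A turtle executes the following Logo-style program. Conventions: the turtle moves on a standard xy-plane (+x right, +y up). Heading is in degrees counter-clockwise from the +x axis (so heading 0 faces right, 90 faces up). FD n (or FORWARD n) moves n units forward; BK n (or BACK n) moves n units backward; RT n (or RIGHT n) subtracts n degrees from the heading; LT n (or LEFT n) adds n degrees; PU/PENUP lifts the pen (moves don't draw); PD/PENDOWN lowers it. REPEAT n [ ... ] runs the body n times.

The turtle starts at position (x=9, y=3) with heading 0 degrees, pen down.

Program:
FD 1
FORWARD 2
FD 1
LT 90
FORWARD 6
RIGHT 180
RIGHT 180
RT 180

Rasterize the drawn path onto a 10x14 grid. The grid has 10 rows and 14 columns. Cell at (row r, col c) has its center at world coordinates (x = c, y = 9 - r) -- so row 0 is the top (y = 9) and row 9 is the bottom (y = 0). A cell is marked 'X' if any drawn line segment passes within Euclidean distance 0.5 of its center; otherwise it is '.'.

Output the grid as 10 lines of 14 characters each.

Answer: .............X
.............X
.............X
.............X
.............X
.............X
.........XXXXX
..............
..............
..............

Derivation:
Segment 0: (9,3) -> (10,3)
Segment 1: (10,3) -> (12,3)
Segment 2: (12,3) -> (13,3)
Segment 3: (13,3) -> (13,9)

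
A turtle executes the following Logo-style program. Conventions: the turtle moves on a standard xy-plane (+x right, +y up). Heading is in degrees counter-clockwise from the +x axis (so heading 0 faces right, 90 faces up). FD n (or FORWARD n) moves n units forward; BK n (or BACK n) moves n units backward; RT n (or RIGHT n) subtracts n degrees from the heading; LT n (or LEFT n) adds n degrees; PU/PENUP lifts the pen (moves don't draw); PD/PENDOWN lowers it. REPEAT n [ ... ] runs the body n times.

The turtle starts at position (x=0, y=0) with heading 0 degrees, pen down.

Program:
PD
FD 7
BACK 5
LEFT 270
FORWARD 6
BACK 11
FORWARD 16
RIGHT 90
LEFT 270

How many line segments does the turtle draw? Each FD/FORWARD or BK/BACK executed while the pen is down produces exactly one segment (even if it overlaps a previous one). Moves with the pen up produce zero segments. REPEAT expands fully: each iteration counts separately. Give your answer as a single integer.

Answer: 5

Derivation:
Executing turtle program step by step:
Start: pos=(0,0), heading=0, pen down
PD: pen down
FD 7: (0,0) -> (7,0) [heading=0, draw]
BK 5: (7,0) -> (2,0) [heading=0, draw]
LT 270: heading 0 -> 270
FD 6: (2,0) -> (2,-6) [heading=270, draw]
BK 11: (2,-6) -> (2,5) [heading=270, draw]
FD 16: (2,5) -> (2,-11) [heading=270, draw]
RT 90: heading 270 -> 180
LT 270: heading 180 -> 90
Final: pos=(2,-11), heading=90, 5 segment(s) drawn
Segments drawn: 5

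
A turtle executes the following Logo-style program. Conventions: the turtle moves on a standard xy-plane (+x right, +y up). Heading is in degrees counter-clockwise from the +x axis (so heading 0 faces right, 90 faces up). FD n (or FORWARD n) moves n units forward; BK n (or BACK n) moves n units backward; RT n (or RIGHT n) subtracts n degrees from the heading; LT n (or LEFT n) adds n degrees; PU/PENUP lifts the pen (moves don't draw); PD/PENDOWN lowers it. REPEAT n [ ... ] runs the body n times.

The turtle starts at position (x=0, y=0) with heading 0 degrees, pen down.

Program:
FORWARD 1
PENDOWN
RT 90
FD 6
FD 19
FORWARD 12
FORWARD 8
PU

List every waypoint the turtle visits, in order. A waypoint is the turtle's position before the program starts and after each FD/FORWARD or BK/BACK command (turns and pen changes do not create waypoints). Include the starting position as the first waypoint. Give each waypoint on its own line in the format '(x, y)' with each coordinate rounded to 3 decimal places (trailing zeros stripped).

Executing turtle program step by step:
Start: pos=(0,0), heading=0, pen down
FD 1: (0,0) -> (1,0) [heading=0, draw]
PD: pen down
RT 90: heading 0 -> 270
FD 6: (1,0) -> (1,-6) [heading=270, draw]
FD 19: (1,-6) -> (1,-25) [heading=270, draw]
FD 12: (1,-25) -> (1,-37) [heading=270, draw]
FD 8: (1,-37) -> (1,-45) [heading=270, draw]
PU: pen up
Final: pos=(1,-45), heading=270, 5 segment(s) drawn
Waypoints (6 total):
(0, 0)
(1, 0)
(1, -6)
(1, -25)
(1, -37)
(1, -45)

Answer: (0, 0)
(1, 0)
(1, -6)
(1, -25)
(1, -37)
(1, -45)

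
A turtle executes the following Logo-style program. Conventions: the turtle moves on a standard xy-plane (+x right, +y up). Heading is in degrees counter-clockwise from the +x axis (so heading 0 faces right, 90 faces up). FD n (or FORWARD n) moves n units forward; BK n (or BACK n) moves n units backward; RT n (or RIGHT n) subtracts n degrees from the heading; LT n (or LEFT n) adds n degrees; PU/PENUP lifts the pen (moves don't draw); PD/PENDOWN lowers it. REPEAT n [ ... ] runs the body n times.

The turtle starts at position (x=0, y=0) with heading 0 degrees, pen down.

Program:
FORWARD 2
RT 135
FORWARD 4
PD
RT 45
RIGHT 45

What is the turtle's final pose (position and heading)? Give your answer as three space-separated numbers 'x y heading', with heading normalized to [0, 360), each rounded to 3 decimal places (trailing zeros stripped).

Answer: -0.828 -2.828 135

Derivation:
Executing turtle program step by step:
Start: pos=(0,0), heading=0, pen down
FD 2: (0,0) -> (2,0) [heading=0, draw]
RT 135: heading 0 -> 225
FD 4: (2,0) -> (-0.828,-2.828) [heading=225, draw]
PD: pen down
RT 45: heading 225 -> 180
RT 45: heading 180 -> 135
Final: pos=(-0.828,-2.828), heading=135, 2 segment(s) drawn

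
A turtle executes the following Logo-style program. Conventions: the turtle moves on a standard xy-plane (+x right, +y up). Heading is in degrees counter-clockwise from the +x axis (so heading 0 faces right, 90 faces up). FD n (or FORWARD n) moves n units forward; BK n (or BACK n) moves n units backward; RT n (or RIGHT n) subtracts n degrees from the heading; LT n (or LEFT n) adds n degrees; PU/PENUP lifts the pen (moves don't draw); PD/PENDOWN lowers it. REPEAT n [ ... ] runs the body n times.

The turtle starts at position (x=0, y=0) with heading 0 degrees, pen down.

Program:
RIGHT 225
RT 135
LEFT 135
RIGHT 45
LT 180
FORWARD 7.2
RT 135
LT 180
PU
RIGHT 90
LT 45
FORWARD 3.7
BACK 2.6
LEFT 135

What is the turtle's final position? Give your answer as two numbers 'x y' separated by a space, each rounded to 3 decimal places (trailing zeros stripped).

Answer: 0 -8.3

Derivation:
Executing turtle program step by step:
Start: pos=(0,0), heading=0, pen down
RT 225: heading 0 -> 135
RT 135: heading 135 -> 0
LT 135: heading 0 -> 135
RT 45: heading 135 -> 90
LT 180: heading 90 -> 270
FD 7.2: (0,0) -> (0,-7.2) [heading=270, draw]
RT 135: heading 270 -> 135
LT 180: heading 135 -> 315
PU: pen up
RT 90: heading 315 -> 225
LT 45: heading 225 -> 270
FD 3.7: (0,-7.2) -> (0,-10.9) [heading=270, move]
BK 2.6: (0,-10.9) -> (0,-8.3) [heading=270, move]
LT 135: heading 270 -> 45
Final: pos=(0,-8.3), heading=45, 1 segment(s) drawn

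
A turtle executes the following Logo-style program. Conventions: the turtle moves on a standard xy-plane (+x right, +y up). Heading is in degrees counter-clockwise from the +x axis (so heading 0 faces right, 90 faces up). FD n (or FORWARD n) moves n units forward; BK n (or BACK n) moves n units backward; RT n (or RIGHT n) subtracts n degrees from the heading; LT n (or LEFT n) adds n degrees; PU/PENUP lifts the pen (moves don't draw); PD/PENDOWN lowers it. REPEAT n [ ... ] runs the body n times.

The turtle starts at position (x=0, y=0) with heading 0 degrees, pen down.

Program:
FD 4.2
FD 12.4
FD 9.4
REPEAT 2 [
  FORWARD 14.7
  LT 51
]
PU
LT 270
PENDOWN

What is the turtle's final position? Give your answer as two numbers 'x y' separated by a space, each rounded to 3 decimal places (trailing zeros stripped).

Answer: 49.951 11.424

Derivation:
Executing turtle program step by step:
Start: pos=(0,0), heading=0, pen down
FD 4.2: (0,0) -> (4.2,0) [heading=0, draw]
FD 12.4: (4.2,0) -> (16.6,0) [heading=0, draw]
FD 9.4: (16.6,0) -> (26,0) [heading=0, draw]
REPEAT 2 [
  -- iteration 1/2 --
  FD 14.7: (26,0) -> (40.7,0) [heading=0, draw]
  LT 51: heading 0 -> 51
  -- iteration 2/2 --
  FD 14.7: (40.7,0) -> (49.951,11.424) [heading=51, draw]
  LT 51: heading 51 -> 102
]
PU: pen up
LT 270: heading 102 -> 12
PD: pen down
Final: pos=(49.951,11.424), heading=12, 5 segment(s) drawn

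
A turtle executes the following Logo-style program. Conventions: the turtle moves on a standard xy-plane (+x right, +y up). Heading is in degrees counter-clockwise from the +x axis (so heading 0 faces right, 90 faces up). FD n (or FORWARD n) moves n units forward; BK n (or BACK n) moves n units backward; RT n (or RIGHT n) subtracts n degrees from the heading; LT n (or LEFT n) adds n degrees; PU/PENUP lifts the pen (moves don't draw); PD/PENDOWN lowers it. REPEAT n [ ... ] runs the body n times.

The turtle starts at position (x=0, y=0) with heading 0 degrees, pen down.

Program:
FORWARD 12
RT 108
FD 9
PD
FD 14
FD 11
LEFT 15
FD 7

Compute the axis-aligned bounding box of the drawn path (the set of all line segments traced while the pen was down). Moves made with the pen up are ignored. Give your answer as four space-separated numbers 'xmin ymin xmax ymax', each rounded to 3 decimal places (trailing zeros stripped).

Answer: 0 -39.326 12 0

Derivation:
Executing turtle program step by step:
Start: pos=(0,0), heading=0, pen down
FD 12: (0,0) -> (12,0) [heading=0, draw]
RT 108: heading 0 -> 252
FD 9: (12,0) -> (9.219,-8.56) [heading=252, draw]
PD: pen down
FD 14: (9.219,-8.56) -> (4.893,-21.874) [heading=252, draw]
FD 11: (4.893,-21.874) -> (1.493,-32.336) [heading=252, draw]
LT 15: heading 252 -> 267
FD 7: (1.493,-32.336) -> (1.127,-39.326) [heading=267, draw]
Final: pos=(1.127,-39.326), heading=267, 5 segment(s) drawn

Segment endpoints: x in {0, 1.127, 1.493, 4.893, 9.219, 12}, y in {-39.326, -32.336, -21.874, -8.56, 0}
xmin=0, ymin=-39.326, xmax=12, ymax=0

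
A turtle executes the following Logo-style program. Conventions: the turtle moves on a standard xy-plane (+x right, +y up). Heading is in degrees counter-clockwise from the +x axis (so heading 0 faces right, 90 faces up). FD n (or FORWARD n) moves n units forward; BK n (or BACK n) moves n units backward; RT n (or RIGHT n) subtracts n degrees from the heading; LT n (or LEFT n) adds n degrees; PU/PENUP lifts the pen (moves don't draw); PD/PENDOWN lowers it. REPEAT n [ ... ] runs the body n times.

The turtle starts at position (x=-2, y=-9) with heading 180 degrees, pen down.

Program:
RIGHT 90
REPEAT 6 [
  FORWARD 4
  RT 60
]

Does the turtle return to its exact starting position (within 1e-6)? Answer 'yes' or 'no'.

Answer: yes

Derivation:
Executing turtle program step by step:
Start: pos=(-2,-9), heading=180, pen down
RT 90: heading 180 -> 90
REPEAT 6 [
  -- iteration 1/6 --
  FD 4: (-2,-9) -> (-2,-5) [heading=90, draw]
  RT 60: heading 90 -> 30
  -- iteration 2/6 --
  FD 4: (-2,-5) -> (1.464,-3) [heading=30, draw]
  RT 60: heading 30 -> 330
  -- iteration 3/6 --
  FD 4: (1.464,-3) -> (4.928,-5) [heading=330, draw]
  RT 60: heading 330 -> 270
  -- iteration 4/6 --
  FD 4: (4.928,-5) -> (4.928,-9) [heading=270, draw]
  RT 60: heading 270 -> 210
  -- iteration 5/6 --
  FD 4: (4.928,-9) -> (1.464,-11) [heading=210, draw]
  RT 60: heading 210 -> 150
  -- iteration 6/6 --
  FD 4: (1.464,-11) -> (-2,-9) [heading=150, draw]
  RT 60: heading 150 -> 90
]
Final: pos=(-2,-9), heading=90, 6 segment(s) drawn

Start position: (-2, -9)
Final position: (-2, -9)
Distance = 0; < 1e-6 -> CLOSED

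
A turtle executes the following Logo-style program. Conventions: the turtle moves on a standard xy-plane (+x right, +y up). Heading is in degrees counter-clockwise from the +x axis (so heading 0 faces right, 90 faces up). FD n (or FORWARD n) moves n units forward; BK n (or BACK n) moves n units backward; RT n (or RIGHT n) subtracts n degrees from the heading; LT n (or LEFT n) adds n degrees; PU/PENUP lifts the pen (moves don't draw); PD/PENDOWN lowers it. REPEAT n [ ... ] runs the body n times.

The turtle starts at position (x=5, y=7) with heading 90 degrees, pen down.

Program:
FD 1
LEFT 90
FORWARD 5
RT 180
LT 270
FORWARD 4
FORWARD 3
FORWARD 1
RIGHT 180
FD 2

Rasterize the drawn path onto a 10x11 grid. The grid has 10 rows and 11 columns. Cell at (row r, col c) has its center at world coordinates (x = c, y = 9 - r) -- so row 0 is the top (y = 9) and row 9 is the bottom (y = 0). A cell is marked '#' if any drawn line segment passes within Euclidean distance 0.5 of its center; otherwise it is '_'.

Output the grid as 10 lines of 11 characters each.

Segment 0: (5,7) -> (5,8)
Segment 1: (5,8) -> (0,8)
Segment 2: (0,8) -> (-0,4)
Segment 3: (-0,4) -> (-0,1)
Segment 4: (-0,1) -> (-0,0)
Segment 5: (-0,0) -> (-0,2)

Answer: ___________
######_____
#____#_____
#__________
#__________
#__________
#__________
#__________
#__________
#__________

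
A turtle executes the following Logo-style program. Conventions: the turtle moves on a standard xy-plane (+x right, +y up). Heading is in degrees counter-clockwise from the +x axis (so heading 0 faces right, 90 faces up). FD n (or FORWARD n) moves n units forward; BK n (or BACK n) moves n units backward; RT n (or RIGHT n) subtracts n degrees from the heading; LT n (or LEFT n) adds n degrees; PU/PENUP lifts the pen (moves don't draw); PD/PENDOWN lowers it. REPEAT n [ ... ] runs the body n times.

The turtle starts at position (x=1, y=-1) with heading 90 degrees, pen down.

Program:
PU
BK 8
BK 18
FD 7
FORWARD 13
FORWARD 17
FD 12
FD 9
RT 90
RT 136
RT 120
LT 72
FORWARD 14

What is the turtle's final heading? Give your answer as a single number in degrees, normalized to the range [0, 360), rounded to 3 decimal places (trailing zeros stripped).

Answer: 176

Derivation:
Executing turtle program step by step:
Start: pos=(1,-1), heading=90, pen down
PU: pen up
BK 8: (1,-1) -> (1,-9) [heading=90, move]
BK 18: (1,-9) -> (1,-27) [heading=90, move]
FD 7: (1,-27) -> (1,-20) [heading=90, move]
FD 13: (1,-20) -> (1,-7) [heading=90, move]
FD 17: (1,-7) -> (1,10) [heading=90, move]
FD 12: (1,10) -> (1,22) [heading=90, move]
FD 9: (1,22) -> (1,31) [heading=90, move]
RT 90: heading 90 -> 0
RT 136: heading 0 -> 224
RT 120: heading 224 -> 104
LT 72: heading 104 -> 176
FD 14: (1,31) -> (-12.966,31.977) [heading=176, move]
Final: pos=(-12.966,31.977), heading=176, 0 segment(s) drawn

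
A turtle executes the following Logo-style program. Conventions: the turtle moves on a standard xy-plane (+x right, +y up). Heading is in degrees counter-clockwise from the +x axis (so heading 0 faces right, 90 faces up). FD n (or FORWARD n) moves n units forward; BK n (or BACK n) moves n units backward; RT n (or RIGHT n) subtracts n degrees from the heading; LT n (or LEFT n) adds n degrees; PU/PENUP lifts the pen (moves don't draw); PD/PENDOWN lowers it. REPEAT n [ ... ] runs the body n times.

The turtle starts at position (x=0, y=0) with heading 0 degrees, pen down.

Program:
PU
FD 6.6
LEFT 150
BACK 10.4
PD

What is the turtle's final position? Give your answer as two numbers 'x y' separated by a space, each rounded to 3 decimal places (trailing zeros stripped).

Executing turtle program step by step:
Start: pos=(0,0), heading=0, pen down
PU: pen up
FD 6.6: (0,0) -> (6.6,0) [heading=0, move]
LT 150: heading 0 -> 150
BK 10.4: (6.6,0) -> (15.607,-5.2) [heading=150, move]
PD: pen down
Final: pos=(15.607,-5.2), heading=150, 0 segment(s) drawn

Answer: 15.607 -5.2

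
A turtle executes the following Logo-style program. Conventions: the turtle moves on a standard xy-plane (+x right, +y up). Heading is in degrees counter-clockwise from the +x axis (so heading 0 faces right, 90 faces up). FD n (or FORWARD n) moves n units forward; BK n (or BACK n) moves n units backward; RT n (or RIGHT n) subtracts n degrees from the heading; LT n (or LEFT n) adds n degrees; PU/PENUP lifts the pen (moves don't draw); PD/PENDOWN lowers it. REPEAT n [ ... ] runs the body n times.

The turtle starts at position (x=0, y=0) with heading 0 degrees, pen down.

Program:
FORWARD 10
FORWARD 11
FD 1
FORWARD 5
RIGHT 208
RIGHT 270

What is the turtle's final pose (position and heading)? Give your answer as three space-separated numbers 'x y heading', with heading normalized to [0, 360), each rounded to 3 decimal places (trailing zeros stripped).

Executing turtle program step by step:
Start: pos=(0,0), heading=0, pen down
FD 10: (0,0) -> (10,0) [heading=0, draw]
FD 11: (10,0) -> (21,0) [heading=0, draw]
FD 1: (21,0) -> (22,0) [heading=0, draw]
FD 5: (22,0) -> (27,0) [heading=0, draw]
RT 208: heading 0 -> 152
RT 270: heading 152 -> 242
Final: pos=(27,0), heading=242, 4 segment(s) drawn

Answer: 27 0 242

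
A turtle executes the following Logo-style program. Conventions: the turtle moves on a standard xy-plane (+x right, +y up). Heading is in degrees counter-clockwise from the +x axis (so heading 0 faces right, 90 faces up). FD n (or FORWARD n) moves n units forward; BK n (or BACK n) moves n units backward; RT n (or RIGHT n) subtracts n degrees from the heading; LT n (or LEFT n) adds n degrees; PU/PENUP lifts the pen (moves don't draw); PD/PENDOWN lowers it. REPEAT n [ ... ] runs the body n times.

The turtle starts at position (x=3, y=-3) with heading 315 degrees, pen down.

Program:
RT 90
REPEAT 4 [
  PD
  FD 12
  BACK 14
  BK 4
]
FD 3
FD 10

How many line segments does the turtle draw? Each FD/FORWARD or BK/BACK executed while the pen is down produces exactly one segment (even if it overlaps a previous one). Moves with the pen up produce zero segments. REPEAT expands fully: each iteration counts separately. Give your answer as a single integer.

Executing turtle program step by step:
Start: pos=(3,-3), heading=315, pen down
RT 90: heading 315 -> 225
REPEAT 4 [
  -- iteration 1/4 --
  PD: pen down
  FD 12: (3,-3) -> (-5.485,-11.485) [heading=225, draw]
  BK 14: (-5.485,-11.485) -> (4.414,-1.586) [heading=225, draw]
  BK 4: (4.414,-1.586) -> (7.243,1.243) [heading=225, draw]
  -- iteration 2/4 --
  PD: pen down
  FD 12: (7.243,1.243) -> (-1.243,-7.243) [heading=225, draw]
  BK 14: (-1.243,-7.243) -> (8.657,2.657) [heading=225, draw]
  BK 4: (8.657,2.657) -> (11.485,5.485) [heading=225, draw]
  -- iteration 3/4 --
  PD: pen down
  FD 12: (11.485,5.485) -> (3,-3) [heading=225, draw]
  BK 14: (3,-3) -> (12.899,6.899) [heading=225, draw]
  BK 4: (12.899,6.899) -> (15.728,9.728) [heading=225, draw]
  -- iteration 4/4 --
  PD: pen down
  FD 12: (15.728,9.728) -> (7.243,1.243) [heading=225, draw]
  BK 14: (7.243,1.243) -> (17.142,11.142) [heading=225, draw]
  BK 4: (17.142,11.142) -> (19.971,13.971) [heading=225, draw]
]
FD 3: (19.971,13.971) -> (17.849,11.849) [heading=225, draw]
FD 10: (17.849,11.849) -> (10.778,4.778) [heading=225, draw]
Final: pos=(10.778,4.778), heading=225, 14 segment(s) drawn
Segments drawn: 14

Answer: 14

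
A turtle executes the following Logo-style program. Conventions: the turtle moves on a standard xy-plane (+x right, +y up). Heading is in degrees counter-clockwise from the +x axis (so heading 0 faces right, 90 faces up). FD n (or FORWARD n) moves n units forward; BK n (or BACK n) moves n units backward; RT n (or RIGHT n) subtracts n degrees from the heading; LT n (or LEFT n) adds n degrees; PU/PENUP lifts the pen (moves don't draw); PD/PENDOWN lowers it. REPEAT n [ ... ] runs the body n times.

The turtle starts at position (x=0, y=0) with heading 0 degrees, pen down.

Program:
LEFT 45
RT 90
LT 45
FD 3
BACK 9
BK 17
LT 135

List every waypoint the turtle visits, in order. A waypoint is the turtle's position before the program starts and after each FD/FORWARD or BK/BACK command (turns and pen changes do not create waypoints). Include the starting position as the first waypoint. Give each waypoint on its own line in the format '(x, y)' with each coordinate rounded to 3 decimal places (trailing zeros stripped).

Answer: (0, 0)
(3, 0)
(-6, 0)
(-23, 0)

Derivation:
Executing turtle program step by step:
Start: pos=(0,0), heading=0, pen down
LT 45: heading 0 -> 45
RT 90: heading 45 -> 315
LT 45: heading 315 -> 0
FD 3: (0,0) -> (3,0) [heading=0, draw]
BK 9: (3,0) -> (-6,0) [heading=0, draw]
BK 17: (-6,0) -> (-23,0) [heading=0, draw]
LT 135: heading 0 -> 135
Final: pos=(-23,0), heading=135, 3 segment(s) drawn
Waypoints (4 total):
(0, 0)
(3, 0)
(-6, 0)
(-23, 0)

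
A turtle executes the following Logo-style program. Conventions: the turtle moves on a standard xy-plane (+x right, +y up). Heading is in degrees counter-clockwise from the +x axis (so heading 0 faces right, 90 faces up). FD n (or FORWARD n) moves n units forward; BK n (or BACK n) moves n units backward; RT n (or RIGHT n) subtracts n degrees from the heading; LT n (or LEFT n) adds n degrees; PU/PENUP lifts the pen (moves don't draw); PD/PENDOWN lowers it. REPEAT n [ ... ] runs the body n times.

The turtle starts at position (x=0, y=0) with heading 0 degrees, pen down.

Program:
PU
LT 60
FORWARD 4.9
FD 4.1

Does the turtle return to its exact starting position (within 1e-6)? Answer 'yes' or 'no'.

Answer: no

Derivation:
Executing turtle program step by step:
Start: pos=(0,0), heading=0, pen down
PU: pen up
LT 60: heading 0 -> 60
FD 4.9: (0,0) -> (2.45,4.244) [heading=60, move]
FD 4.1: (2.45,4.244) -> (4.5,7.794) [heading=60, move]
Final: pos=(4.5,7.794), heading=60, 0 segment(s) drawn

Start position: (0, 0)
Final position: (4.5, 7.794)
Distance = 9; >= 1e-6 -> NOT closed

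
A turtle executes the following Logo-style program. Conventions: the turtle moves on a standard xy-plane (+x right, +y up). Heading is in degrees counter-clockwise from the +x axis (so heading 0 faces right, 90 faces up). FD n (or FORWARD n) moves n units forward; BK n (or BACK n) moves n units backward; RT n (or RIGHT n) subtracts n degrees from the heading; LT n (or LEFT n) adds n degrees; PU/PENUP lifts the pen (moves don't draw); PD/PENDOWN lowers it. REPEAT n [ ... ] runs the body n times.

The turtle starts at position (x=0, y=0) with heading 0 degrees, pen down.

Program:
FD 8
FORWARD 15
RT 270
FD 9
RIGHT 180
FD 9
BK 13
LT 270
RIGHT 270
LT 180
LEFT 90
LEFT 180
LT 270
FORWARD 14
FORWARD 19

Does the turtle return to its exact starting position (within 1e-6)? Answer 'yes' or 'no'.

Answer: no

Derivation:
Executing turtle program step by step:
Start: pos=(0,0), heading=0, pen down
FD 8: (0,0) -> (8,0) [heading=0, draw]
FD 15: (8,0) -> (23,0) [heading=0, draw]
RT 270: heading 0 -> 90
FD 9: (23,0) -> (23,9) [heading=90, draw]
RT 180: heading 90 -> 270
FD 9: (23,9) -> (23,0) [heading=270, draw]
BK 13: (23,0) -> (23,13) [heading=270, draw]
LT 270: heading 270 -> 180
RT 270: heading 180 -> 270
LT 180: heading 270 -> 90
LT 90: heading 90 -> 180
LT 180: heading 180 -> 0
LT 270: heading 0 -> 270
FD 14: (23,13) -> (23,-1) [heading=270, draw]
FD 19: (23,-1) -> (23,-20) [heading=270, draw]
Final: pos=(23,-20), heading=270, 7 segment(s) drawn

Start position: (0, 0)
Final position: (23, -20)
Distance = 30.48; >= 1e-6 -> NOT closed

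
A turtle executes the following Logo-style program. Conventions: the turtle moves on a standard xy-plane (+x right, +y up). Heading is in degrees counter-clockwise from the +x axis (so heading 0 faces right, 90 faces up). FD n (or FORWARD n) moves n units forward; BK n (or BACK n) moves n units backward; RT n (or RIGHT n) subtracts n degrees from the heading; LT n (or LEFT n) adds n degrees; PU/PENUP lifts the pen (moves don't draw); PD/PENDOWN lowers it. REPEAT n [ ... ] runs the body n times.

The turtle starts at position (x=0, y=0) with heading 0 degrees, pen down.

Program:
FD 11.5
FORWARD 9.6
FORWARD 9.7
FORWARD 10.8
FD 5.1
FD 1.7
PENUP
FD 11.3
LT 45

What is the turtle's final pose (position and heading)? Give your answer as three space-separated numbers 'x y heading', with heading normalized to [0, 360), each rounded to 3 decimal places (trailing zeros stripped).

Answer: 59.7 0 45

Derivation:
Executing turtle program step by step:
Start: pos=(0,0), heading=0, pen down
FD 11.5: (0,0) -> (11.5,0) [heading=0, draw]
FD 9.6: (11.5,0) -> (21.1,0) [heading=0, draw]
FD 9.7: (21.1,0) -> (30.8,0) [heading=0, draw]
FD 10.8: (30.8,0) -> (41.6,0) [heading=0, draw]
FD 5.1: (41.6,0) -> (46.7,0) [heading=0, draw]
FD 1.7: (46.7,0) -> (48.4,0) [heading=0, draw]
PU: pen up
FD 11.3: (48.4,0) -> (59.7,0) [heading=0, move]
LT 45: heading 0 -> 45
Final: pos=(59.7,0), heading=45, 6 segment(s) drawn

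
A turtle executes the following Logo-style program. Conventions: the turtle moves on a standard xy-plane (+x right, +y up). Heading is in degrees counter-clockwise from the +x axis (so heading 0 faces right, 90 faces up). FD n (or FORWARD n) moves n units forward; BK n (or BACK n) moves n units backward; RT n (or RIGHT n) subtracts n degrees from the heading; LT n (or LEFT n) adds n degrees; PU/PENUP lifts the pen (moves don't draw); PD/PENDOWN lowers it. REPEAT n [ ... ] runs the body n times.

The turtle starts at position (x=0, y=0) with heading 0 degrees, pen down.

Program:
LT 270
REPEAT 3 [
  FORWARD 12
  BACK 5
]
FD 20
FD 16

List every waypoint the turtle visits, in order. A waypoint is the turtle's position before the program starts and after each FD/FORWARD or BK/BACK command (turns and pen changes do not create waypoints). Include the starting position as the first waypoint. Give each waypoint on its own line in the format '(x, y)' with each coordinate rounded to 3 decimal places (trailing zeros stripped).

Executing turtle program step by step:
Start: pos=(0,0), heading=0, pen down
LT 270: heading 0 -> 270
REPEAT 3 [
  -- iteration 1/3 --
  FD 12: (0,0) -> (0,-12) [heading=270, draw]
  BK 5: (0,-12) -> (0,-7) [heading=270, draw]
  -- iteration 2/3 --
  FD 12: (0,-7) -> (0,-19) [heading=270, draw]
  BK 5: (0,-19) -> (0,-14) [heading=270, draw]
  -- iteration 3/3 --
  FD 12: (0,-14) -> (0,-26) [heading=270, draw]
  BK 5: (0,-26) -> (0,-21) [heading=270, draw]
]
FD 20: (0,-21) -> (0,-41) [heading=270, draw]
FD 16: (0,-41) -> (0,-57) [heading=270, draw]
Final: pos=(0,-57), heading=270, 8 segment(s) drawn
Waypoints (9 total):
(0, 0)
(0, -12)
(0, -7)
(0, -19)
(0, -14)
(0, -26)
(0, -21)
(0, -41)
(0, -57)

Answer: (0, 0)
(0, -12)
(0, -7)
(0, -19)
(0, -14)
(0, -26)
(0, -21)
(0, -41)
(0, -57)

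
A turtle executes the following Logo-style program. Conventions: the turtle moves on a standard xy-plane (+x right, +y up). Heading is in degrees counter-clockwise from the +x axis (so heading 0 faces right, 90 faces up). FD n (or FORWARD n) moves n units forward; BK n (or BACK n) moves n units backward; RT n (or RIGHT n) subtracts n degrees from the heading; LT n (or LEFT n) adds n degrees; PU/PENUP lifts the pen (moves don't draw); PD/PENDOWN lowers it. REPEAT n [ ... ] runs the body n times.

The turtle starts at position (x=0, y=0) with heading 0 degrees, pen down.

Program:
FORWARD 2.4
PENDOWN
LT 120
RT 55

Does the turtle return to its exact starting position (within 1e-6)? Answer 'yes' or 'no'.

Executing turtle program step by step:
Start: pos=(0,0), heading=0, pen down
FD 2.4: (0,0) -> (2.4,0) [heading=0, draw]
PD: pen down
LT 120: heading 0 -> 120
RT 55: heading 120 -> 65
Final: pos=(2.4,0), heading=65, 1 segment(s) drawn

Start position: (0, 0)
Final position: (2.4, 0)
Distance = 2.4; >= 1e-6 -> NOT closed

Answer: no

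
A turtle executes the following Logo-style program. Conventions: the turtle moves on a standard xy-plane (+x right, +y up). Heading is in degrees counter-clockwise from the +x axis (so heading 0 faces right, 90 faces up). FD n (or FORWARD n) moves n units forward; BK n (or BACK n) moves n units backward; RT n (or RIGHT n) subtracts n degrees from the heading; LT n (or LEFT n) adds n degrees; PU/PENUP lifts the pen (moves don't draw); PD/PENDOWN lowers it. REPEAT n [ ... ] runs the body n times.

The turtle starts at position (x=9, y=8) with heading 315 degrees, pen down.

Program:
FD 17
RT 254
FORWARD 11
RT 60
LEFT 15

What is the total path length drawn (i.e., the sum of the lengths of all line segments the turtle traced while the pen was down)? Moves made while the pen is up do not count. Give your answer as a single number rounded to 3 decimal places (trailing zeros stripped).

Executing turtle program step by step:
Start: pos=(9,8), heading=315, pen down
FD 17: (9,8) -> (21.021,-4.021) [heading=315, draw]
RT 254: heading 315 -> 61
FD 11: (21.021,-4.021) -> (26.354,5.6) [heading=61, draw]
RT 60: heading 61 -> 1
LT 15: heading 1 -> 16
Final: pos=(26.354,5.6), heading=16, 2 segment(s) drawn

Segment lengths:
  seg 1: (9,8) -> (21.021,-4.021), length = 17
  seg 2: (21.021,-4.021) -> (26.354,5.6), length = 11
Total = 28

Answer: 28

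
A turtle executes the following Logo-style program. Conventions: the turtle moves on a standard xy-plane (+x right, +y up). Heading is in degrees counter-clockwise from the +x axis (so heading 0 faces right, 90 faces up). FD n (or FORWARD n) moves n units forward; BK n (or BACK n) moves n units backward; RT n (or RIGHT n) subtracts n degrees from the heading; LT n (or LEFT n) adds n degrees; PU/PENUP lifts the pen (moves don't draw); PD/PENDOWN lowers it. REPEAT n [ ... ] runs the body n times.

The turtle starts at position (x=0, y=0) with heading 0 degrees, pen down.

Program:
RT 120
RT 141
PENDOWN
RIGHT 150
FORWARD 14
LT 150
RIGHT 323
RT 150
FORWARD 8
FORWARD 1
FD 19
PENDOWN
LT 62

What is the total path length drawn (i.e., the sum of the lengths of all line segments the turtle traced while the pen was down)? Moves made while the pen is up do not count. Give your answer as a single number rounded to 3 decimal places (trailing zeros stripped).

Executing turtle program step by step:
Start: pos=(0,0), heading=0, pen down
RT 120: heading 0 -> 240
RT 141: heading 240 -> 99
PD: pen down
RT 150: heading 99 -> 309
FD 14: (0,0) -> (8.81,-10.88) [heading=309, draw]
LT 150: heading 309 -> 99
RT 323: heading 99 -> 136
RT 150: heading 136 -> 346
FD 8: (8.81,-10.88) -> (16.573,-12.815) [heading=346, draw]
FD 1: (16.573,-12.815) -> (17.543,-13.057) [heading=346, draw]
FD 19: (17.543,-13.057) -> (35.979,-17.654) [heading=346, draw]
PD: pen down
LT 62: heading 346 -> 48
Final: pos=(35.979,-17.654), heading=48, 4 segment(s) drawn

Segment lengths:
  seg 1: (0,0) -> (8.81,-10.88), length = 14
  seg 2: (8.81,-10.88) -> (16.573,-12.815), length = 8
  seg 3: (16.573,-12.815) -> (17.543,-13.057), length = 1
  seg 4: (17.543,-13.057) -> (35.979,-17.654), length = 19
Total = 42

Answer: 42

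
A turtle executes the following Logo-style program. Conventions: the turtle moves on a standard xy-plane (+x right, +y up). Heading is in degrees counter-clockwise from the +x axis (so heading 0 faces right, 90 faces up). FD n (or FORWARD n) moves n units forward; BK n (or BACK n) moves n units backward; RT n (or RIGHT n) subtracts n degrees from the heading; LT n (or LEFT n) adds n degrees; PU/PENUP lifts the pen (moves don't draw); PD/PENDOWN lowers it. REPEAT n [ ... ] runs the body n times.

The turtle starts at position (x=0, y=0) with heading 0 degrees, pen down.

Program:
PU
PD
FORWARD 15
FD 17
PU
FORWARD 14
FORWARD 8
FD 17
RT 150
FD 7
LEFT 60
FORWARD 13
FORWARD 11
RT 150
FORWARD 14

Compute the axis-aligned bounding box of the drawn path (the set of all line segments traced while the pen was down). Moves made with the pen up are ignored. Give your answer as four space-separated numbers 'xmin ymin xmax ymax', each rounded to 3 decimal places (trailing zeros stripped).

Answer: 0 0 32 0

Derivation:
Executing turtle program step by step:
Start: pos=(0,0), heading=0, pen down
PU: pen up
PD: pen down
FD 15: (0,0) -> (15,0) [heading=0, draw]
FD 17: (15,0) -> (32,0) [heading=0, draw]
PU: pen up
FD 14: (32,0) -> (46,0) [heading=0, move]
FD 8: (46,0) -> (54,0) [heading=0, move]
FD 17: (54,0) -> (71,0) [heading=0, move]
RT 150: heading 0 -> 210
FD 7: (71,0) -> (64.938,-3.5) [heading=210, move]
LT 60: heading 210 -> 270
FD 13: (64.938,-3.5) -> (64.938,-16.5) [heading=270, move]
FD 11: (64.938,-16.5) -> (64.938,-27.5) [heading=270, move]
RT 150: heading 270 -> 120
FD 14: (64.938,-27.5) -> (57.938,-15.376) [heading=120, move]
Final: pos=(57.938,-15.376), heading=120, 2 segment(s) drawn

Segment endpoints: x in {0, 15, 32}, y in {0}
xmin=0, ymin=0, xmax=32, ymax=0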